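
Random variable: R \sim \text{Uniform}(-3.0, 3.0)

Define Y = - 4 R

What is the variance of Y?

For Y = aR + b: Var(Y) = a² * Var(R)
Var(R) = (3 + 3)^2/12 = 3
Var(Y) = (-4)² * 3 = 16 * 3 = 48

48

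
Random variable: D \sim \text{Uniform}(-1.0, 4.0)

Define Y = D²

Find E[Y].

E[D²] = Var(D) + (E[D])² = 2.0833333 + 2.25 = 4.3333333

4.3333333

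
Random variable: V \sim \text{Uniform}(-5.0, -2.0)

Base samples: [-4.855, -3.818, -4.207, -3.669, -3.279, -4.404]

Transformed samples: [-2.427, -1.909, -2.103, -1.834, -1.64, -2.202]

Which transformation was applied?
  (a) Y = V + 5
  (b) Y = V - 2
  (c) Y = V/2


Checking option (c) Y = V/2:
  V = -4.855 -> Y = -2.427 ✓
  V = -3.818 -> Y = -1.909 ✓
  V = -4.207 -> Y = -2.103 ✓
All samples match this transformation.

(c) V/2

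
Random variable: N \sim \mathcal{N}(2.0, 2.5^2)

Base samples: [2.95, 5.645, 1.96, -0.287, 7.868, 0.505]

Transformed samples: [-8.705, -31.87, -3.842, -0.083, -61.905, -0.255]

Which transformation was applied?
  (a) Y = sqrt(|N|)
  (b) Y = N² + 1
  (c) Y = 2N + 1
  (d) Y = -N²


Checking option (d) Y = -N²:
  N = 2.95 -> Y = -8.705 ✓
  N = 5.645 -> Y = -31.87 ✓
  N = 1.96 -> Y = -3.842 ✓
All samples match this transformation.

(d) -N²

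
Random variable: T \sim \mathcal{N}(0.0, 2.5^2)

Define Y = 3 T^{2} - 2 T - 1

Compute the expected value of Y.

E[Y] = 3*E[T²] - 2*E[T] - 1
E[T] = 0
E[T²] = Var(T) + (E[T])² = 6.25 + 0 = 6.25
E[Y] = 3*6.25 - 2*0 - 1 = 17.75

17.75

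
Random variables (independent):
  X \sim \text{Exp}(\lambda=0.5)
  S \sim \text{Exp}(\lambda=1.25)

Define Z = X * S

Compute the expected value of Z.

For independent RVs: E[XY] = E[X]*E[Y]
E[X] = 2
E[S] = 0.8
E[Z] = 2 * 0.8 = 1.6

1.6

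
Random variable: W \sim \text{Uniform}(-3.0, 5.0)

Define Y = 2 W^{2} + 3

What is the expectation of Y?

E[Y] = 2*E[W²] + 3
E[W] = 1
E[W²] = Var(W) + (E[W])² = 5.3333333 + 1 = 6.3333333
E[Y] = 2*6.3333333 + 3 = 15.666667

15.666667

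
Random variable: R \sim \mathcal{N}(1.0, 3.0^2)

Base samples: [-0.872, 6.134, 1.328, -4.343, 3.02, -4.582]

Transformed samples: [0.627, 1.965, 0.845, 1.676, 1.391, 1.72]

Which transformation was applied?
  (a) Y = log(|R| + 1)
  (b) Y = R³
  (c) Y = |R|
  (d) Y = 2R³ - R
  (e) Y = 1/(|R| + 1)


Checking option (a) Y = log(|R| + 1):
  R = -0.872 -> Y = 0.627 ✓
  R = 6.134 -> Y = 1.965 ✓
  R = 1.328 -> Y = 0.845 ✓
All samples match this transformation.

(a) log(|R| + 1)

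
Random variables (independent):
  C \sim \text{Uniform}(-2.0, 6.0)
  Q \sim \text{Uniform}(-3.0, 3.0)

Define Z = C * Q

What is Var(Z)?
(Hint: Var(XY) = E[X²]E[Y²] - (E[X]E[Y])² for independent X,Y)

Var(XY) = E[X²]E[Y²] - (E[X]E[Y])²
E[C] = 2, Var(C) = 5.3333333
E[Q] = 0, Var(Q) = 3
E[C²] = 5.3333333 + 2² = 9.3333333
E[Q²] = 3 + 0² = 3
Var(Z) = 9.3333333*3 - (2*0)²
= 28 - 0 = 28

28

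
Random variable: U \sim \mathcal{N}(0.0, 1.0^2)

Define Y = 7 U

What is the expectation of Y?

For Y = 7U:
E[Y] = 7 * E[U]
E[U] = 0.0 = 0
E[Y] = 7 * 0 = 0

0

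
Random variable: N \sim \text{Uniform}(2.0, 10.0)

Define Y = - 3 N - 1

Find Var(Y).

For Y = aN + b: Var(Y) = a² * Var(N)
Var(N) = (10 - 2)^2/12 = 5.3333333
Var(Y) = (-3)² * 5.3333333 = 9 * 5.3333333 = 48

48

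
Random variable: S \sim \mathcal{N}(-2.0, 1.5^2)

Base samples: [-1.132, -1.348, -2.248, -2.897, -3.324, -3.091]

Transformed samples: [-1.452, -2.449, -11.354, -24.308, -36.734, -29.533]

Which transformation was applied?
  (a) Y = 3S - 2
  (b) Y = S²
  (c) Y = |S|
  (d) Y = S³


Checking option (d) Y = S³:
  S = -1.132 -> Y = -1.452 ✓
  S = -1.348 -> Y = -2.449 ✓
  S = -2.248 -> Y = -11.354 ✓
All samples match this transformation.

(d) S³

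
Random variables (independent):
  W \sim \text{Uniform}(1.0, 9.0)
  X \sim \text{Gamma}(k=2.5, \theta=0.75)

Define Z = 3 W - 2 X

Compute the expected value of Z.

E[Z] = 3*E[W] - 2*E[X]
E[W] = 5
E[X] = 1.875
E[Z] = 3*5 - 2*1.875 = 11.25

11.25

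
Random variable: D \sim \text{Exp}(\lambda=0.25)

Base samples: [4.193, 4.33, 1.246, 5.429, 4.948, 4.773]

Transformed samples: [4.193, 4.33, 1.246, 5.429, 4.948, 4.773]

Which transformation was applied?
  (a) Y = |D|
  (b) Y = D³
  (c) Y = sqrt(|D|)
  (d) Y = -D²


Checking option (a) Y = |D|:
  D = 4.193 -> Y = 4.193 ✓
  D = 4.33 -> Y = 4.33 ✓
  D = 1.246 -> Y = 1.246 ✓
All samples match this transformation.

(a) |D|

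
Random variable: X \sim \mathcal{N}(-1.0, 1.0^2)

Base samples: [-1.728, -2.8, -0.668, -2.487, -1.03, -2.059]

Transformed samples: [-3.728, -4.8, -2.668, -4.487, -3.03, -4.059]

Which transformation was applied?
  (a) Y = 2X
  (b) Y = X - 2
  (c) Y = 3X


Checking option (b) Y = X - 2:
  X = -1.728 -> Y = -3.728 ✓
  X = -2.8 -> Y = -4.8 ✓
  X = -0.668 -> Y = -2.668 ✓
All samples match this transformation.

(b) X - 2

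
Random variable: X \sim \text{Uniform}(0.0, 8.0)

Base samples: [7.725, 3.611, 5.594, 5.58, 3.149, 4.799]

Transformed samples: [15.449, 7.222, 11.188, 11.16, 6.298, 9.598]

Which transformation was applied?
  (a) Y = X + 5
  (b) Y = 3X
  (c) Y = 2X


Checking option (c) Y = 2X:
  X = 7.725 -> Y = 15.449 ✓
  X = 3.611 -> Y = 7.222 ✓
  X = 5.594 -> Y = 11.188 ✓
All samples match this transformation.

(c) 2X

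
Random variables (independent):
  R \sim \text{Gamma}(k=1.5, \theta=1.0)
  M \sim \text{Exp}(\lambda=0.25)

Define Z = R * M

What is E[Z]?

For independent RVs: E[XY] = E[X]*E[Y]
E[R] = 1.5
E[M] = 4
E[Z] = 1.5 * 4 = 6

6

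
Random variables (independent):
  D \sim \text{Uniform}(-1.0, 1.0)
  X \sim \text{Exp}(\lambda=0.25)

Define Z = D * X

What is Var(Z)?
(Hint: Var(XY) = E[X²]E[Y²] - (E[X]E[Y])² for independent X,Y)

Var(XY) = E[X²]E[Y²] - (E[X]E[Y])²
E[D] = 0, Var(D) = 0.33333333
E[X] = 4, Var(X) = 16
E[D²] = 0.33333333 + 0² = 0.33333333
E[X²] = 16 + 4² = 32
Var(Z) = 0.33333333*32 - (0*4)²
= 10.666667 - 0 = 10.666667

10.666667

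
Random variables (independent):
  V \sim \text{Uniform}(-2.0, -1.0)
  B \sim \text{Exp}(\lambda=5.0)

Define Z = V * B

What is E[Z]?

For independent RVs: E[XY] = E[X]*E[Y]
E[V] = -1.5
E[B] = 0.2
E[Z] = -1.5 * 0.2 = -0.3

-0.3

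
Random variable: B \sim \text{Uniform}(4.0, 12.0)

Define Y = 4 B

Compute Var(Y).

For Y = aB + b: Var(Y) = a² * Var(B)
Var(B) = (12 - 4)^2/12 = 5.3333333
Var(Y) = 4² * 5.3333333 = 16 * 5.3333333 = 85.333333

85.333333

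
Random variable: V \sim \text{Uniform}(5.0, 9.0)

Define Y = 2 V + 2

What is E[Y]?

For Y = 2V + 2:
E[Y] = 2 * E[V] + 2
E[V] = (5 + 9)/2 = 7
E[Y] = 2 * 7 + 2 = 16

16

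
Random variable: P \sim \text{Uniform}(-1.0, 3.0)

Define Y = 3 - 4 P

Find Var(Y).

For Y = aP + b: Var(Y) = a² * Var(P)
Var(P) = (3 + 1)^2/12 = 1.3333333
Var(Y) = (-4)² * 1.3333333 = 16 * 1.3333333 = 21.333333

21.333333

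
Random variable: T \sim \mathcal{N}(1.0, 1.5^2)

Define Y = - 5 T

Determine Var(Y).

For Y = aT + b: Var(Y) = a² * Var(T)
Var(T) = 1.5^2 = 2.25
Var(Y) = (-5)² * 2.25 = 25 * 2.25 = 56.25

56.25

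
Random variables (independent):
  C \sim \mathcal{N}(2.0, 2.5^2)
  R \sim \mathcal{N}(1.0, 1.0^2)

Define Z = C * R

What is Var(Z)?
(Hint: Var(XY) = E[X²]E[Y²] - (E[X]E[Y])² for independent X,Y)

Var(XY) = E[X²]E[Y²] - (E[X]E[Y])²
E[C] = 2, Var(C) = 6.25
E[R] = 1, Var(R) = 1
E[C²] = 6.25 + 2² = 10.25
E[R²] = 1 + 1² = 2
Var(Z) = 10.25*2 - (2*1)²
= 20.5 - 4 = 16.5

16.5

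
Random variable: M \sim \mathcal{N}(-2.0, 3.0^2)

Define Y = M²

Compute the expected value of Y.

E[M²] = Var(M) + (E[M])² = 9 + 4 = 13

13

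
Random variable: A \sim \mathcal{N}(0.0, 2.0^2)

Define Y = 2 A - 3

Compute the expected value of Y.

For Y = 2A - 3:
E[Y] = 2 * E[A] - 3
E[A] = 0.0 = 0
E[Y] = 2 * 0 - 3 = -3

-3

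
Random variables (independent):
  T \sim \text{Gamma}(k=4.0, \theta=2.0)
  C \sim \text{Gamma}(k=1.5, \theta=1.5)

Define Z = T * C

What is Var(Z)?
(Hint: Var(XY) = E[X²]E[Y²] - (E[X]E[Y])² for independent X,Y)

Var(XY) = E[X²]E[Y²] - (E[X]E[Y])²
E[T] = 8, Var(T) = 16
E[C] = 2.25, Var(C) = 3.375
E[T²] = 16 + 8² = 80
E[C²] = 3.375 + 2.25² = 8.4375
Var(Z) = 80*8.4375 - (8*2.25)²
= 675 - 324 = 351

351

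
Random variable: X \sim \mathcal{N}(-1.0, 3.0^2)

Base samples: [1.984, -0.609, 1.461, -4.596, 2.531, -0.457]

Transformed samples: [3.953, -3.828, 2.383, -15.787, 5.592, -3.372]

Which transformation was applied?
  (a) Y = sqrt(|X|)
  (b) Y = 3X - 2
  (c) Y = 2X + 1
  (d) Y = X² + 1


Checking option (b) Y = 3X - 2:
  X = 1.984 -> Y = 3.953 ✓
  X = -0.609 -> Y = -3.828 ✓
  X = 1.461 -> Y = 2.383 ✓
All samples match this transformation.

(b) 3X - 2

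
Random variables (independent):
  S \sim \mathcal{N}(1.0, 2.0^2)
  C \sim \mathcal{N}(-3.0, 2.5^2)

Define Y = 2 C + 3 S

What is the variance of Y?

For independent RVs: Var(aX + bY) = a²Var(X) + b²Var(Y)
Var(S) = 4
Var(C) = 6.25
Var(Y) = 3²*4 + 2²*6.25
= 9*4 + 4*6.25 = 61

61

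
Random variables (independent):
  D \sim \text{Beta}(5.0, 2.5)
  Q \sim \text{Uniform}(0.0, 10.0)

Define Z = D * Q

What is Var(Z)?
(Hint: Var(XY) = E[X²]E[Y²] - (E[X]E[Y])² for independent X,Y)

Var(XY) = E[X²]E[Y²] - (E[X]E[Y])²
E[D] = 0.66666667, Var(D) = 0.026143791
E[Q] = 5, Var(Q) = 8.3333333
E[D²] = 0.026143791 + 0.66666667² = 0.47058824
E[Q²] = 8.3333333 + 5² = 33.333333
Var(Z) = 0.47058824*33.333333 - (0.66666667*5)²
= 15.686275 - 11.111111 = 4.5751634

4.5751634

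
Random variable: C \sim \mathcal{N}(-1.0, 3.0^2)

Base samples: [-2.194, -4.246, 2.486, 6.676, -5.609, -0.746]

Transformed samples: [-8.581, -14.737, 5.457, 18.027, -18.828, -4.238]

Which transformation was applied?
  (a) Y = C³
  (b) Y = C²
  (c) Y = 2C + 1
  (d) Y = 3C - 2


Checking option (d) Y = 3C - 2:
  C = -2.194 -> Y = -8.581 ✓
  C = -4.246 -> Y = -14.737 ✓
  C = 2.486 -> Y = 5.457 ✓
All samples match this transformation.

(d) 3C - 2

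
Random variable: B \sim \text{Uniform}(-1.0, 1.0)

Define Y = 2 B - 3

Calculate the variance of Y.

For Y = aB + b: Var(Y) = a² * Var(B)
Var(B) = (1 + 1)^2/12 = 0.33333333
Var(Y) = 2² * 0.33333333 = 4 * 0.33333333 = 1.3333333

1.3333333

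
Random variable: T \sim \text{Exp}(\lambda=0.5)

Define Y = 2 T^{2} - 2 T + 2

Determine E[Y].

E[Y] = 2*E[T²] - 2*E[T] + 2
E[T] = 2
E[T²] = Var(T) + (E[T])² = 4 + 4 = 8
E[Y] = 2*8 - 2*2 + 2 = 14

14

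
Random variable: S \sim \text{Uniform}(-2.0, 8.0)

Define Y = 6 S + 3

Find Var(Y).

For Y = aS + b: Var(Y) = a² * Var(S)
Var(S) = (8 + 2)^2/12 = 8.3333333
Var(Y) = 6² * 8.3333333 = 36 * 8.3333333 = 300

300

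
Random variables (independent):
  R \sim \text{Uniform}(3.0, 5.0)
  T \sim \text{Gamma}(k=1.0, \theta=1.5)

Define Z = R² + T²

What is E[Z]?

E[Z] = E[R²] + E[T²]
E[R²] = Var(R) + E[R]² = 0.33333333 + 16 = 16.333333
E[T²] = Var(T) + E[T]² = 2.25 + 2.25 = 4.5
E[Z] = 16.333333 + 4.5 = 20.833333

20.833333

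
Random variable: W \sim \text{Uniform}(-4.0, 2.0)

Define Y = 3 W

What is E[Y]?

For Y = 3W:
E[Y] = 3 * E[W]
E[W] = (-4 + 2)/2 = -1
E[Y] = 3 * (-1) = -3

-3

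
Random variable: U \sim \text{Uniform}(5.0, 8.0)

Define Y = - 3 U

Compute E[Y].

For Y = -3U:
E[Y] = -3 * E[U]
E[U] = (5 + 8)/2 = 6.5
E[Y] = -3 * 6.5 = -19.5

-19.5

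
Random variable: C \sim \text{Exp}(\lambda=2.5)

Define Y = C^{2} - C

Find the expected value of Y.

E[Y] = 1*E[C²] - 1*E[C]
E[C] = 0.4
E[C²] = Var(C) + (E[C])² = 0.16 + 0.16 = 0.32
E[Y] = 1*0.32 - 1*0.4 = -0.08

-0.08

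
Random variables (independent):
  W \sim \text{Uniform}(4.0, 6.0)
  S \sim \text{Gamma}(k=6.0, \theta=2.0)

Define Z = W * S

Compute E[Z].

For independent RVs: E[XY] = E[X]*E[Y]
E[W] = 5
E[S] = 12
E[Z] = 5 * 12 = 60

60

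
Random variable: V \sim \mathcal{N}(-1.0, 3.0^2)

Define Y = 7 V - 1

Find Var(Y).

For Y = aV + b: Var(Y) = a² * Var(V)
Var(V) = 3.0^2 = 9
Var(Y) = 7² * 9 = 49 * 9 = 441

441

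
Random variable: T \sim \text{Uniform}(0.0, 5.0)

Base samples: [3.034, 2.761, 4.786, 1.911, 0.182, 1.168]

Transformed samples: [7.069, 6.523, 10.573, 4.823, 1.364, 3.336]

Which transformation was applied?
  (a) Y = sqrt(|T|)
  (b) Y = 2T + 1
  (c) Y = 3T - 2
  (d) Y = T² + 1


Checking option (b) Y = 2T + 1:
  T = 3.034 -> Y = 7.069 ✓
  T = 2.761 -> Y = 6.523 ✓
  T = 4.786 -> Y = 10.573 ✓
All samples match this transformation.

(b) 2T + 1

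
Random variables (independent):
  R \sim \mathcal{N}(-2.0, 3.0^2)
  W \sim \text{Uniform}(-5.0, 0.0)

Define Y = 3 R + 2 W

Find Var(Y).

For independent RVs: Var(aX + bY) = a²Var(X) + b²Var(Y)
Var(R) = 9
Var(W) = 2.0833333
Var(Y) = 3²*9 + 2²*2.0833333
= 9*9 + 4*2.0833333 = 89.333333

89.333333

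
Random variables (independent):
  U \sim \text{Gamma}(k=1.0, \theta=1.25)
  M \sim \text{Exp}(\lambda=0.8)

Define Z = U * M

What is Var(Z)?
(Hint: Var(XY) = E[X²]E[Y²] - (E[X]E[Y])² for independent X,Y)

Var(XY) = E[X²]E[Y²] - (E[X]E[Y])²
E[U] = 1.25, Var(U) = 1.5625
E[M] = 1.25, Var(M) = 1.5625
E[U²] = 1.5625 + 1.25² = 3.125
E[M²] = 1.5625 + 1.25² = 3.125
Var(Z) = 3.125*3.125 - (1.25*1.25)²
= 9.765625 - 2.4414062 = 7.3242188

7.3242188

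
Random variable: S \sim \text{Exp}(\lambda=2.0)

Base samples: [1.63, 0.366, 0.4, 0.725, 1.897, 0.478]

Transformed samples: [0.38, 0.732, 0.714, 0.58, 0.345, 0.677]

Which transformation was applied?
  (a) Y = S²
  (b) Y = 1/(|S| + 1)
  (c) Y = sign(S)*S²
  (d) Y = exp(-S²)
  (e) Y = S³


Checking option (b) Y = 1/(|S| + 1):
  S = 1.63 -> Y = 0.38 ✓
  S = 0.366 -> Y = 0.732 ✓
  S = 0.4 -> Y = 0.714 ✓
All samples match this transformation.

(b) 1/(|S| + 1)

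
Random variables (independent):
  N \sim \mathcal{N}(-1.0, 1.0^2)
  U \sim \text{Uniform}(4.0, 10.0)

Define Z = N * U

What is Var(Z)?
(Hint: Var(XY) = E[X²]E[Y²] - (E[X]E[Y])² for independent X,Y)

Var(XY) = E[X²]E[Y²] - (E[X]E[Y])²
E[N] = -1, Var(N) = 1
E[U] = 7, Var(U) = 3
E[N²] = 1 + (-1)² = 2
E[U²] = 3 + 7² = 52
Var(Z) = 2*52 - (-1*7)²
= 104 - 49 = 55

55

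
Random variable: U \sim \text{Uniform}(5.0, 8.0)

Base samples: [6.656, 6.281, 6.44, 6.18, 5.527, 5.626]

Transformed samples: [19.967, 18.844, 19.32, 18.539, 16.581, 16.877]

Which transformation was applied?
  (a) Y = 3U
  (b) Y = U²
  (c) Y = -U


Checking option (a) Y = 3U:
  U = 6.656 -> Y = 19.967 ✓
  U = 6.281 -> Y = 18.844 ✓
  U = 6.44 -> Y = 19.32 ✓
All samples match this transformation.

(a) 3U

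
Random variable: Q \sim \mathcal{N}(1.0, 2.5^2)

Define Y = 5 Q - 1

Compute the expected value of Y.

For Y = 5Q - 1:
E[Y] = 5 * E[Q] - 1
E[Q] = 1.0 = 1
E[Y] = 5 * 1 - 1 = 4

4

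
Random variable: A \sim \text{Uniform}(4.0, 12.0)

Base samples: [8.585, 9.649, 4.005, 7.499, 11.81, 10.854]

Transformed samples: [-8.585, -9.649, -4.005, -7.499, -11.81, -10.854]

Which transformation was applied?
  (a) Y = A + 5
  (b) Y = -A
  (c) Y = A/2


Checking option (b) Y = -A:
  A = 8.585 -> Y = -8.585 ✓
  A = 9.649 -> Y = -9.649 ✓
  A = 4.005 -> Y = -4.005 ✓
All samples match this transformation.

(b) -A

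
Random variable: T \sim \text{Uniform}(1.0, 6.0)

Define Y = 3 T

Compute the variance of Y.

For Y = aT + b: Var(Y) = a² * Var(T)
Var(T) = (6 - 1)^2/12 = 2.0833333
Var(Y) = 3² * 2.0833333 = 9 * 2.0833333 = 18.75

18.75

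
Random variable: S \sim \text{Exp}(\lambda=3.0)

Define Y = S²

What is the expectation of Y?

E[S²] = Var(S) + (E[S])² = 0.11111111 + 0.11111111 = 0.22222222

0.22222222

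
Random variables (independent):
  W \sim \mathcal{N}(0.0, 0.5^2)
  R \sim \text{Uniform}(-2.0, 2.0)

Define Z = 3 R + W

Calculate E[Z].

E[Z] = 1*E[W] + 3*E[R]
E[W] = 0
E[R] = 0
E[Z] = 1*0 + 3*0 = 0

0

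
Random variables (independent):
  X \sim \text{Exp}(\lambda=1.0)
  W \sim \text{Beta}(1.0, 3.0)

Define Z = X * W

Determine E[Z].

For independent RVs: E[XY] = E[X]*E[Y]
E[X] = 1
E[W] = 0.25
E[Z] = 1 * 0.25 = 0.25

0.25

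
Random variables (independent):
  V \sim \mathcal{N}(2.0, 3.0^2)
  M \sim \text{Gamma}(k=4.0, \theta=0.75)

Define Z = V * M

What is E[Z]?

For independent RVs: E[XY] = E[X]*E[Y]
E[V] = 2
E[M] = 3
E[Z] = 2 * 3 = 6

6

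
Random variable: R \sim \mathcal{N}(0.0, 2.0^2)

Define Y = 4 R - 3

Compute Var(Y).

For Y = aR + b: Var(Y) = a² * Var(R)
Var(R) = 2.0^2 = 4
Var(Y) = 4² * 4 = 16 * 4 = 64

64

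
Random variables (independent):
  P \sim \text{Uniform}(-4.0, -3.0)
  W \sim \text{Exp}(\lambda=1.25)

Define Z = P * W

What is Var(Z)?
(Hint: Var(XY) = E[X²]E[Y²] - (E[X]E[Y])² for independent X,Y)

Var(XY) = E[X²]E[Y²] - (E[X]E[Y])²
E[P] = -3.5, Var(P) = 0.083333333
E[W] = 0.8, Var(W) = 0.64
E[P²] = 0.083333333 + (-3.5)² = 12.333333
E[W²] = 0.64 + 0.8² = 1.28
Var(Z) = 12.333333*1.28 - (-3.5*0.8)²
= 15.786667 - 7.84 = 7.9466667

7.9466667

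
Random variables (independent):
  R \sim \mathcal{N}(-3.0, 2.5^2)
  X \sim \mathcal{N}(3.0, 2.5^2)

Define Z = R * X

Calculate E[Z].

For independent RVs: E[XY] = E[X]*E[Y]
E[R] = -3
E[X] = 3
E[Z] = -3 * 3 = -9

-9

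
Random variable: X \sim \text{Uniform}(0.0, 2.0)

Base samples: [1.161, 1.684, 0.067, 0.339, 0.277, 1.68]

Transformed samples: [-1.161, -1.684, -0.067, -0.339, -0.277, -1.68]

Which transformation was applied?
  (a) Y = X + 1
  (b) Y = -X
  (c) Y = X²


Checking option (b) Y = -X:
  X = 1.161 -> Y = -1.161 ✓
  X = 1.684 -> Y = -1.684 ✓
  X = 0.067 -> Y = -0.067 ✓
All samples match this transformation.

(b) -X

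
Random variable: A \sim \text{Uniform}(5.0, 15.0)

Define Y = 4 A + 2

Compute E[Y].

For Y = 4A + 2:
E[Y] = 4 * E[A] + 2
E[A] = (5 + 15)/2 = 10
E[Y] = 4 * 10 + 2 = 42

42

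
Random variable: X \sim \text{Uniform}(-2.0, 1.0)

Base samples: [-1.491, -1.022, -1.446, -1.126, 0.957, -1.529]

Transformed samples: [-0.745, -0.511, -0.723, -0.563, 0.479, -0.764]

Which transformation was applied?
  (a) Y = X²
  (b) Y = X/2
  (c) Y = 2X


Checking option (b) Y = X/2:
  X = -1.491 -> Y = -0.745 ✓
  X = -1.022 -> Y = -0.511 ✓
  X = -1.446 -> Y = -0.723 ✓
All samples match this transformation.

(b) X/2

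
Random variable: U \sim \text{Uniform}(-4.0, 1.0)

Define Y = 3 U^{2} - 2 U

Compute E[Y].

E[Y] = 3*E[U²] - 2*E[U]
E[U] = -1.5
E[U²] = Var(U) + (E[U])² = 2.0833333 + 2.25 = 4.3333333
E[Y] = 3*4.3333333 - 2*(-1.5) = 16

16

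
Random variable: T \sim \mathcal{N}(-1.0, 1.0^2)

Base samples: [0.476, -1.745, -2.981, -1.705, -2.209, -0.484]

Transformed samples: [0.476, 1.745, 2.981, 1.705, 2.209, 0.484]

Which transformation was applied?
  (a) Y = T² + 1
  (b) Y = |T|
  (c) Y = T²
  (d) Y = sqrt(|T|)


Checking option (b) Y = |T|:
  T = 0.476 -> Y = 0.476 ✓
  T = -1.745 -> Y = 1.745 ✓
  T = -2.981 -> Y = 2.981 ✓
All samples match this transformation.

(b) |T|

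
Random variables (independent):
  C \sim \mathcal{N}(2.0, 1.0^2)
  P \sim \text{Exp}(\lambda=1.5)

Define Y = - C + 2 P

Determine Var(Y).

For independent RVs: Var(aX + bY) = a²Var(X) + b²Var(Y)
Var(C) = 1
Var(P) = 0.44444444
Var(Y) = (-1)²*1 + 2²*0.44444444
= 1*1 + 4*0.44444444 = 2.7777778

2.7777778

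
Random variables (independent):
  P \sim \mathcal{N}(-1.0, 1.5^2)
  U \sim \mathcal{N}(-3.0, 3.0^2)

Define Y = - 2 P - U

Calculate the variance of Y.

For independent RVs: Var(aX + bY) = a²Var(X) + b²Var(Y)
Var(P) = 2.25
Var(U) = 9
Var(Y) = (-2)²*2.25 + (-1)²*9
= 4*2.25 + 1*9 = 18

18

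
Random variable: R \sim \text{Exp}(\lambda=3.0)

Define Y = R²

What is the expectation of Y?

Using E[X²] = Var(X) + (E[X])²:
E[R] = 0.33333333
Var(R) = 1/3.0^2 = 0.11111111
E[R²] = 0.11111111 + 0.33333333² = 0.11111111 + 0.11111111 = 0.22222222

0.22222222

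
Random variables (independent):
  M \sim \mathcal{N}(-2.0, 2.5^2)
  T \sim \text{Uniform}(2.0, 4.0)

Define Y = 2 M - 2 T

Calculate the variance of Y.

For independent RVs: Var(aX + bY) = a²Var(X) + b²Var(Y)
Var(M) = 6.25
Var(T) = 0.33333333
Var(Y) = 2²*6.25 + (-2)²*0.33333333
= 4*6.25 + 4*0.33333333 = 26.333333

26.333333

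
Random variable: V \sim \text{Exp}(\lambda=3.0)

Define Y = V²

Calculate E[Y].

Using E[X²] = Var(X) + (E[X])²:
E[V] = 0.33333333
Var(V) = 1/3.0^2 = 0.11111111
E[V²] = 0.11111111 + 0.33333333² = 0.11111111 + 0.11111111 = 0.22222222

0.22222222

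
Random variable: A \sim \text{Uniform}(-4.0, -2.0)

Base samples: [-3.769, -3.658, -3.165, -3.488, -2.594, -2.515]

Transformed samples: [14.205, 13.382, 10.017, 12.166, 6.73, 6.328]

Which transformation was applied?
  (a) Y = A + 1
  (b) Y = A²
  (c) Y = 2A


Checking option (b) Y = A²:
  A = -3.769 -> Y = 14.205 ✓
  A = -3.658 -> Y = 13.382 ✓
  A = -3.165 -> Y = 10.017 ✓
All samples match this transformation.

(b) A²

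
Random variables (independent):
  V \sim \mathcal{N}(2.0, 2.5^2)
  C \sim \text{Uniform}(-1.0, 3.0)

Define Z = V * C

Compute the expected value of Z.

For independent RVs: E[XY] = E[X]*E[Y]
E[V] = 2
E[C] = 1
E[Z] = 2 * 1 = 2

2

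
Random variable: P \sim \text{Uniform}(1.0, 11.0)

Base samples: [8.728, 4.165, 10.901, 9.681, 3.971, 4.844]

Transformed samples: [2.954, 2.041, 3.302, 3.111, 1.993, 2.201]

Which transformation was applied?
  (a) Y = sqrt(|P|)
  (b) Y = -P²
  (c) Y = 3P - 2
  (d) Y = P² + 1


Checking option (a) Y = sqrt(|P|):
  P = 8.728 -> Y = 2.954 ✓
  P = 4.165 -> Y = 2.041 ✓
  P = 10.901 -> Y = 3.302 ✓
All samples match this transformation.

(a) sqrt(|P|)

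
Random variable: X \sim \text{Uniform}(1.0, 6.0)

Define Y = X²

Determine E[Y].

E[X²] = Var(X) + (E[X])² = 2.0833333 + 12.25 = 14.333333

14.333333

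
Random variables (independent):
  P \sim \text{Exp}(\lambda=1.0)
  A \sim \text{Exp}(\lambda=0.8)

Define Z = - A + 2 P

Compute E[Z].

E[Z] = 2*E[P] - 1*E[A]
E[P] = 1
E[A] = 1.25
E[Z] = 2*1 - 1*1.25 = 0.75

0.75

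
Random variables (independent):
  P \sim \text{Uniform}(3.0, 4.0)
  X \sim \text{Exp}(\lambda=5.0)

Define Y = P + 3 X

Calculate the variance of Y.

For independent RVs: Var(aX + bY) = a²Var(X) + b²Var(Y)
Var(P) = 0.083333333
Var(X) = 0.04
Var(Y) = 1²*0.083333333 + 3²*0.04
= 1*0.083333333 + 9*0.04 = 0.44333333

0.44333333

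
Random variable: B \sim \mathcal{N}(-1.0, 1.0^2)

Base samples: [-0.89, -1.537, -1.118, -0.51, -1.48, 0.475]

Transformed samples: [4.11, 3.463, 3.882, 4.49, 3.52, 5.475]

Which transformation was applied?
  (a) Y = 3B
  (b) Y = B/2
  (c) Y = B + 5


Checking option (c) Y = B + 5:
  B = -0.89 -> Y = 4.11 ✓
  B = -1.537 -> Y = 3.463 ✓
  B = -1.118 -> Y = 3.882 ✓
All samples match this transformation.

(c) B + 5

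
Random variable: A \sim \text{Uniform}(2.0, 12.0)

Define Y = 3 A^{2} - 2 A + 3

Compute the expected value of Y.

E[Y] = 3*E[A²] - 2*E[A] + 3
E[A] = 7
E[A²] = Var(A) + (E[A])² = 8.3333333 + 49 = 57.333333
E[Y] = 3*57.333333 - 2*7 + 3 = 161

161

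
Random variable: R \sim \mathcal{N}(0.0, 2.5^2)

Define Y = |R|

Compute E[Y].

For X ~ N(0, 2.5²), E[|X|] = sigma * sqrt(2/pi)
= 2.5 * sqrt(2/pi) = 1.9947114

1.9947114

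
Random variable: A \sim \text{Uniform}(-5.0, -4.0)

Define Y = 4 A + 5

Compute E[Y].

For Y = 4A + 5:
E[Y] = 4 * E[A] + 5
E[A] = (-5 - 4)/2 = -4.5
E[Y] = 4 * (-4.5) + 5 = -13

-13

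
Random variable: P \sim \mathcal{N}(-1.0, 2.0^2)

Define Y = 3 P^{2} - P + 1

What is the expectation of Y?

E[Y] = 3*E[P²] - 1*E[P] + 1
E[P] = -1
E[P²] = Var(P) + (E[P])² = 4 + 1 = 5
E[Y] = 3*5 - 1*(-1) + 1 = 17

17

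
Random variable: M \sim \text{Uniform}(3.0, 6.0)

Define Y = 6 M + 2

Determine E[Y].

For Y = 6M + 2:
E[Y] = 6 * E[M] + 2
E[M] = (3 + 6)/2 = 4.5
E[Y] = 6 * 4.5 + 2 = 29

29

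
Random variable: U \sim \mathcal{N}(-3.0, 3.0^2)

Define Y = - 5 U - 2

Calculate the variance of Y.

For Y = aU + b: Var(Y) = a² * Var(U)
Var(U) = 3.0^2 = 9
Var(Y) = (-5)² * 9 = 25 * 9 = 225

225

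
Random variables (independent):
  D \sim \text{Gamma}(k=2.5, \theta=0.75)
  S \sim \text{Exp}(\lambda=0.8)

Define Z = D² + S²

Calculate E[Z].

E[Z] = E[D²] + E[S²]
E[D²] = Var(D) + E[D]² = 1.40625 + 3.515625 = 4.921875
E[S²] = Var(S) + E[S]² = 1.5625 + 1.5625 = 3.125
E[Z] = 4.921875 + 3.125 = 8.046875

8.046875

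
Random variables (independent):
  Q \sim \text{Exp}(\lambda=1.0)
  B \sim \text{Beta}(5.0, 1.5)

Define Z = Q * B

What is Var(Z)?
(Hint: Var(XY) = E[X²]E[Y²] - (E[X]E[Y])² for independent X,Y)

Var(XY) = E[X²]E[Y²] - (E[X]E[Y])²
E[Q] = 1, Var(Q) = 1
E[B] = 0.76923077, Var(B) = 0.023668639
E[Q²] = 1 + 1² = 2
E[B²] = 0.023668639 + 0.76923077² = 0.61538462
Var(Z) = 2*0.61538462 - (1*0.76923077)²
= 1.2307692 - 0.59171598 = 0.63905325

0.63905325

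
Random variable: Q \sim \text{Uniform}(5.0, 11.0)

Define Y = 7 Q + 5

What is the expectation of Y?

For Y = 7Q + 5:
E[Y] = 7 * E[Q] + 5
E[Q] = (5 + 11)/2 = 8
E[Y] = 7 * 8 + 5 = 61

61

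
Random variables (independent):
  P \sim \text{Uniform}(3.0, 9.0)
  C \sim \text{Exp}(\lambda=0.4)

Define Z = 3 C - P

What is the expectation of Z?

E[Z] = -1*E[P] + 3*E[C]
E[P] = 6
E[C] = 2.5
E[Z] = -1*6 + 3*2.5 = 1.5

1.5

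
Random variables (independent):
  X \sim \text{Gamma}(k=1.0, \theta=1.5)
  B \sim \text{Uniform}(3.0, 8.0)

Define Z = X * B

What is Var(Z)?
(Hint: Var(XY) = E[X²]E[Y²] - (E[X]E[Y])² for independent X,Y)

Var(XY) = E[X²]E[Y²] - (E[X]E[Y])²
E[X] = 1.5, Var(X) = 2.25
E[B] = 5.5, Var(B) = 2.0833333
E[X²] = 2.25 + 1.5² = 4.5
E[B²] = 2.0833333 + 5.5² = 32.333333
Var(Z) = 4.5*32.333333 - (1.5*5.5)²
= 145.5 - 68.0625 = 77.4375

77.4375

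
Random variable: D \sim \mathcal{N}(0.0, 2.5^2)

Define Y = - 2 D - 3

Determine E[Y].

For Y = -2D - 3:
E[Y] = -2 * E[D] - 3
E[D] = 0.0 = 0
E[Y] = -2 * 0 - 3 = -3

-3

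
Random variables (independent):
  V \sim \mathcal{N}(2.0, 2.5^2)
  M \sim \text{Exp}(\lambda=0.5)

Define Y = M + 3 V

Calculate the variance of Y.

For independent RVs: Var(aX + bY) = a²Var(X) + b²Var(Y)
Var(V) = 6.25
Var(M) = 4
Var(Y) = 3²*6.25 + 1²*4
= 9*6.25 + 1*4 = 60.25

60.25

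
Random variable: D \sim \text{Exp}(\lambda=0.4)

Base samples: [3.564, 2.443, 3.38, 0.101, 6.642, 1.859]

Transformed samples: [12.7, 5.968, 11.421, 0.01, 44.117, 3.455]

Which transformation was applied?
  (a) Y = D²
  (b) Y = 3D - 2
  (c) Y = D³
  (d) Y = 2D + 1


Checking option (a) Y = D²:
  D = 3.564 -> Y = 12.7 ✓
  D = 2.443 -> Y = 5.968 ✓
  D = 3.38 -> Y = 11.421 ✓
All samples match this transformation.

(a) D²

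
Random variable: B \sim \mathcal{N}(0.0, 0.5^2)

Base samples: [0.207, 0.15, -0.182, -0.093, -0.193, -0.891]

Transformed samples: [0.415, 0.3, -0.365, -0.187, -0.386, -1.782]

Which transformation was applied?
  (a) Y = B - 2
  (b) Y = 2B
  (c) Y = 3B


Checking option (b) Y = 2B:
  B = 0.207 -> Y = 0.415 ✓
  B = 0.15 -> Y = 0.3 ✓
  B = -0.182 -> Y = -0.365 ✓
All samples match this transformation.

(b) 2B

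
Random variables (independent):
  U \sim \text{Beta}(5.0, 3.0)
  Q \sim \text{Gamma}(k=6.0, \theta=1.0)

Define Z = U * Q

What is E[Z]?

For independent RVs: E[XY] = E[X]*E[Y]
E[U] = 0.625
E[Q] = 6
E[Z] = 0.625 * 6 = 3.75

3.75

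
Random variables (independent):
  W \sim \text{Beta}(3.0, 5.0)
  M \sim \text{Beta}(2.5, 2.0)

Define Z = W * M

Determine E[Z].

For independent RVs: E[XY] = E[X]*E[Y]
E[W] = 0.375
E[M] = 0.55555556
E[Z] = 0.375 * 0.55555556 = 0.20833333

0.20833333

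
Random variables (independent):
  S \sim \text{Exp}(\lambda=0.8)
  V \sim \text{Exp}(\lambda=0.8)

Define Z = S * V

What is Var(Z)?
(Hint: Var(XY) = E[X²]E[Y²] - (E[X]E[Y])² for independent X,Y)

Var(XY) = E[X²]E[Y²] - (E[X]E[Y])²
E[S] = 1.25, Var(S) = 1.5625
E[V] = 1.25, Var(V) = 1.5625
E[S²] = 1.5625 + 1.25² = 3.125
E[V²] = 1.5625 + 1.25² = 3.125
Var(Z) = 3.125*3.125 - (1.25*1.25)²
= 9.765625 - 2.4414062 = 7.3242188

7.3242188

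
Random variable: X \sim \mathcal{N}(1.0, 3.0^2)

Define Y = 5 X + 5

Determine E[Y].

For Y = 5X + 5:
E[Y] = 5 * E[X] + 5
E[X] = 1.0 = 1
E[Y] = 5 * 1 + 5 = 10

10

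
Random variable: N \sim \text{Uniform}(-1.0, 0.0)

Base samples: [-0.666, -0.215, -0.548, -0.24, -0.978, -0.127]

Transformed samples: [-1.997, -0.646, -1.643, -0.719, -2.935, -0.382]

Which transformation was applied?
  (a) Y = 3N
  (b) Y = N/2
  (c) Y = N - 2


Checking option (a) Y = 3N:
  N = -0.666 -> Y = -1.997 ✓
  N = -0.215 -> Y = -0.646 ✓
  N = -0.548 -> Y = -1.643 ✓
All samples match this transformation.

(a) 3N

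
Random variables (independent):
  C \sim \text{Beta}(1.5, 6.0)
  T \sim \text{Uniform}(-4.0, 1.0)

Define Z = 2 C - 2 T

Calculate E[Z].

E[Z] = 2*E[C] - 2*E[T]
E[C] = 0.2
E[T] = -1.5
E[Z] = 2*0.2 - 2*(-1.5) = 3.4

3.4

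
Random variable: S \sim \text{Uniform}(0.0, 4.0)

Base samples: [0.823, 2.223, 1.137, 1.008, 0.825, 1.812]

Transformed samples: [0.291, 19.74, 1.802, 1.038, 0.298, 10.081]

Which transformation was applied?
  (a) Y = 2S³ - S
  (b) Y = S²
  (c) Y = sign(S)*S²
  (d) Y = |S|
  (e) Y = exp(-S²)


Checking option (a) Y = 2S³ - S:
  S = 0.823 -> Y = 0.291 ✓
  S = 2.223 -> Y = 19.74 ✓
  S = 1.137 -> Y = 1.802 ✓
All samples match this transformation.

(a) 2S³ - S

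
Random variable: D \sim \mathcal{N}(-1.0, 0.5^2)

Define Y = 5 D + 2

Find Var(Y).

For Y = aD + b: Var(Y) = a² * Var(D)
Var(D) = 0.5^2 = 0.25
Var(Y) = 5² * 0.25 = 25 * 0.25 = 6.25

6.25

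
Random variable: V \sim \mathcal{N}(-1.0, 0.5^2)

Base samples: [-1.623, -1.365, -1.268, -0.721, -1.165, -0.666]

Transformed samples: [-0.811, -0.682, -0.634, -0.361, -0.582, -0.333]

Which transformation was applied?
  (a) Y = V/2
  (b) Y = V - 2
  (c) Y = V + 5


Checking option (a) Y = V/2:
  V = -1.623 -> Y = -0.811 ✓
  V = -1.365 -> Y = -0.682 ✓
  V = -1.268 -> Y = -0.634 ✓
All samples match this transformation.

(a) V/2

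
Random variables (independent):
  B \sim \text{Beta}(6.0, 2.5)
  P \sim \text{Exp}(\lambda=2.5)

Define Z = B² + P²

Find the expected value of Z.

E[Z] = E[B²] + E[P²]
E[B²] = Var(B) + E[B]² = 0.021853943 + 0.4982699 = 0.52012384
E[P²] = Var(P) + E[P]² = 0.16 + 0.16 = 0.32
E[Z] = 0.52012384 + 0.32 = 0.84012384

0.84012384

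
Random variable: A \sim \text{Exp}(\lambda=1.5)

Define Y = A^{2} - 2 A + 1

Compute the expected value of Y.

E[Y] = 1*E[A²] - 2*E[A] + 1
E[A] = 0.66666667
E[A²] = Var(A) + (E[A])² = 0.44444444 + 0.44444444 = 0.88888889
E[Y] = 1*0.88888889 - 2*0.66666667 + 1 = 0.55555556

0.55555556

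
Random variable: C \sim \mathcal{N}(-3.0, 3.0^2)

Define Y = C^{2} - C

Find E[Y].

E[Y] = 1*E[C²] - 1*E[C]
E[C] = -3
E[C²] = Var(C) + (E[C])² = 9 + 9 = 18
E[Y] = 1*18 - 1*(-3) = 21

21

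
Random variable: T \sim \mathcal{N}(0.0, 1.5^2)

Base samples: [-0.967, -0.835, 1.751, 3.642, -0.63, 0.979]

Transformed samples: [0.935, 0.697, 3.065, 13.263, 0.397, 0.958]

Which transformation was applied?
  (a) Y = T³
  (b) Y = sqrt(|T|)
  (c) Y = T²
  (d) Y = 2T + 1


Checking option (c) Y = T²:
  T = -0.967 -> Y = 0.935 ✓
  T = -0.835 -> Y = 0.697 ✓
  T = 1.751 -> Y = 3.065 ✓
All samples match this transformation.

(c) T²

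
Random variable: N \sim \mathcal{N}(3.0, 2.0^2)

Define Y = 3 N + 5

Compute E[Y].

For Y = 3N + 5:
E[Y] = 3 * E[N] + 5
E[N] = 3.0 = 3
E[Y] = 3 * 3 + 5 = 14

14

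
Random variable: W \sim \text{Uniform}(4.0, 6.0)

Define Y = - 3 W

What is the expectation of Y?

For Y = -3W:
E[Y] = -3 * E[W]
E[W] = (4 + 6)/2 = 5
E[Y] = -3 * 5 = -15

-15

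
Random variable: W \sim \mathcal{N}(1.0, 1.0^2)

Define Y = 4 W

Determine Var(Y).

For Y = aW + b: Var(Y) = a² * Var(W)
Var(W) = 1.0^2 = 1
Var(Y) = 4² * 1 = 16 * 1 = 16

16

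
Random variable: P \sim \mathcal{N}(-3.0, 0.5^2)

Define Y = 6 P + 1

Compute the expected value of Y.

For Y = 6P + 1:
E[Y] = 6 * E[P] + 1
E[P] = -3.0 = -3
E[Y] = 6 * (-3) + 1 = -17

-17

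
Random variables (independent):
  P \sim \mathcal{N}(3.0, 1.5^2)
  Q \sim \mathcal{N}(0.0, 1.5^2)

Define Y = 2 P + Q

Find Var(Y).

For independent RVs: Var(aX + bY) = a²Var(X) + b²Var(Y)
Var(P) = 2.25
Var(Q) = 2.25
Var(Y) = 2²*2.25 + 1²*2.25
= 4*2.25 + 1*2.25 = 11.25

11.25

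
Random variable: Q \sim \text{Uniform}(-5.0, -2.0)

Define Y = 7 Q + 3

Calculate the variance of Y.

For Y = aQ + b: Var(Y) = a² * Var(Q)
Var(Q) = (-2 + 5)^2/12 = 0.75
Var(Y) = 7² * 0.75 = 49 * 0.75 = 36.75

36.75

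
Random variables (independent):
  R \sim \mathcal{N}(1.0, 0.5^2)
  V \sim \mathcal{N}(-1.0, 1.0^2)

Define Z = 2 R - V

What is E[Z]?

E[Z] = 2*E[R] - 1*E[V]
E[R] = 1
E[V] = -1
E[Z] = 2*1 - 1*(-1) = 3

3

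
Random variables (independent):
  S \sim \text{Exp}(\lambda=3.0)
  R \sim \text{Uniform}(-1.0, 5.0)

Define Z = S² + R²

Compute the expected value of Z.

E[Z] = E[S²] + E[R²]
E[S²] = Var(S) + E[S]² = 0.11111111 + 0.11111111 = 0.22222222
E[R²] = Var(R) + E[R]² = 3 + 4 = 7
E[Z] = 0.22222222 + 7 = 7.2222222

7.2222222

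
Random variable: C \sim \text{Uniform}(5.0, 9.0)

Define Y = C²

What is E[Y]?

E[C²] = Var(C) + (E[C])² = 1.3333333 + 49 = 50.333333

50.333333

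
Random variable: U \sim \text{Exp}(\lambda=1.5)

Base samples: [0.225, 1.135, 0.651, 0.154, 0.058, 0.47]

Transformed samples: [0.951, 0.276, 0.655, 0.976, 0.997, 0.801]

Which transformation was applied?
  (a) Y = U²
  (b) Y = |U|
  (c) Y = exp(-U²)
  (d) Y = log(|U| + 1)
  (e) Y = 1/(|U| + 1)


Checking option (c) Y = exp(-U²):
  U = 0.225 -> Y = 0.951 ✓
  U = 1.135 -> Y = 0.276 ✓
  U = 0.651 -> Y = 0.655 ✓
All samples match this transformation.

(c) exp(-U²)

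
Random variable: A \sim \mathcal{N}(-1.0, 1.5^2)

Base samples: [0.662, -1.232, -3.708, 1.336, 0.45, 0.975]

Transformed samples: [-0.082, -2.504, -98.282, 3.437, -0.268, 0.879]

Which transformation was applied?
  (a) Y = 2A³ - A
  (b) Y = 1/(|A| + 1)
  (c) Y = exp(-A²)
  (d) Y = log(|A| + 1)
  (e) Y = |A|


Checking option (a) Y = 2A³ - A:
  A = 0.662 -> Y = -0.082 ✓
  A = -1.232 -> Y = -2.504 ✓
  A = -3.708 -> Y = -98.282 ✓
All samples match this transformation.

(a) 2A³ - A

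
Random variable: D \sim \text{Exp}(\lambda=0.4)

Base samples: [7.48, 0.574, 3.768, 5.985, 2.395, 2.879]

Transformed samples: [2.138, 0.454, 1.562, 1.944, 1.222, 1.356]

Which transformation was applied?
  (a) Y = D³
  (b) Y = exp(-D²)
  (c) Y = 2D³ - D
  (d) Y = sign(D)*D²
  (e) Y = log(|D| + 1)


Checking option (e) Y = log(|D| + 1):
  D = 7.48 -> Y = 2.138 ✓
  D = 0.574 -> Y = 0.454 ✓
  D = 3.768 -> Y = 1.562 ✓
All samples match this transformation.

(e) log(|D| + 1)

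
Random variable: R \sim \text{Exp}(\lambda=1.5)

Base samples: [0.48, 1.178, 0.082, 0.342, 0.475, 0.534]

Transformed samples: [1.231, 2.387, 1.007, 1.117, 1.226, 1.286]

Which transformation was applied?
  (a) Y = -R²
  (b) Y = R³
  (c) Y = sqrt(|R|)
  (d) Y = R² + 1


Checking option (d) Y = R² + 1:
  R = 0.48 -> Y = 1.231 ✓
  R = 1.178 -> Y = 2.387 ✓
  R = 0.082 -> Y = 1.007 ✓
All samples match this transformation.

(d) R² + 1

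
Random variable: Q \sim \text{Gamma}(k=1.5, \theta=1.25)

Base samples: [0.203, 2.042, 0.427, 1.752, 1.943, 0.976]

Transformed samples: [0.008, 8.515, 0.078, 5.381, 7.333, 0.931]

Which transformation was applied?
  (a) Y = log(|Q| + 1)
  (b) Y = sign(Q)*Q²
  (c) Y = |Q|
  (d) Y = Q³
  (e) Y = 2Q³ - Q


Checking option (d) Y = Q³:
  Q = 0.203 -> Y = 0.008 ✓
  Q = 2.042 -> Y = 8.515 ✓
  Q = 0.427 -> Y = 0.078 ✓
All samples match this transformation.

(d) Q³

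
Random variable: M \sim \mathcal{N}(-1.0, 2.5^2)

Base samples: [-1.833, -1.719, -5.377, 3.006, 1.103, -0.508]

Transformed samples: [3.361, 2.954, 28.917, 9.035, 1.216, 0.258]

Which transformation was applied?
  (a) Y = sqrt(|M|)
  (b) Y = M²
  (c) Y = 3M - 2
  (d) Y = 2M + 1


Checking option (b) Y = M²:
  M = -1.833 -> Y = 3.361 ✓
  M = -1.719 -> Y = 2.954 ✓
  M = -5.377 -> Y = 28.917 ✓
All samples match this transformation.

(b) M²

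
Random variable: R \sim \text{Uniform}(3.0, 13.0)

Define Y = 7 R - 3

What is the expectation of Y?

For Y = 7R - 3:
E[Y] = 7 * E[R] - 3
E[R] = (3 + 13)/2 = 8
E[Y] = 7 * 8 - 3 = 53

53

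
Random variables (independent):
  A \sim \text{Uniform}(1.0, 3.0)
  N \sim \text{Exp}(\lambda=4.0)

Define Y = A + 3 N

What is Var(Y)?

For independent RVs: Var(aX + bY) = a²Var(X) + b²Var(Y)
Var(A) = 0.33333333
Var(N) = 0.0625
Var(Y) = 1²*0.33333333 + 3²*0.0625
= 1*0.33333333 + 9*0.0625 = 0.89583333

0.89583333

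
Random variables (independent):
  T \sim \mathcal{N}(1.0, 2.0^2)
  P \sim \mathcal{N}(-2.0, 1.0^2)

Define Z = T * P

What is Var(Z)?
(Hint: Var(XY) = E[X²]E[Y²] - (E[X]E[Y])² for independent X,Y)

Var(XY) = E[X²]E[Y²] - (E[X]E[Y])²
E[T] = 1, Var(T) = 4
E[P] = -2, Var(P) = 1
E[T²] = 4 + 1² = 5
E[P²] = 1 + (-2)² = 5
Var(Z) = 5*5 - (1*(-2))²
= 25 - 4 = 21

21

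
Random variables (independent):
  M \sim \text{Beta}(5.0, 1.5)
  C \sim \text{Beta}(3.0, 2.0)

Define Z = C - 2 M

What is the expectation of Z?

E[Z] = -2*E[M] + 1*E[C]
E[M] = 0.76923077
E[C] = 0.6
E[Z] = -2*0.76923077 + 1*0.6 = -0.93846154

-0.93846154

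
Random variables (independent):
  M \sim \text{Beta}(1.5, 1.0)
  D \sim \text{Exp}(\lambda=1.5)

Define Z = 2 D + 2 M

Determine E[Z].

E[Z] = 2*E[M] + 2*E[D]
E[M] = 0.6
E[D] = 0.66666667
E[Z] = 2*0.6 + 2*0.66666667 = 2.5333333

2.5333333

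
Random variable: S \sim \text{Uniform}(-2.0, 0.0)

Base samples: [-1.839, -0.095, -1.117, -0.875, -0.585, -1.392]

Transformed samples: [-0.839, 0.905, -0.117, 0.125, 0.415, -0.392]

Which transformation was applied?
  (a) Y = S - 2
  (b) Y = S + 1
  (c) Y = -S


Checking option (b) Y = S + 1:
  S = -1.839 -> Y = -0.839 ✓
  S = -0.095 -> Y = 0.905 ✓
  S = -1.117 -> Y = -0.117 ✓
All samples match this transformation.

(b) S + 1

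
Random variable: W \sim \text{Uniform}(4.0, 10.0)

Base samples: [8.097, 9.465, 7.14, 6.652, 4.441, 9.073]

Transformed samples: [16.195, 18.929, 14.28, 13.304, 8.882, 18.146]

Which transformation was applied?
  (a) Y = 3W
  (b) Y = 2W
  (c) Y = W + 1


Checking option (b) Y = 2W:
  W = 8.097 -> Y = 16.195 ✓
  W = 9.465 -> Y = 18.929 ✓
  W = 7.14 -> Y = 14.28 ✓
All samples match this transformation.

(b) 2W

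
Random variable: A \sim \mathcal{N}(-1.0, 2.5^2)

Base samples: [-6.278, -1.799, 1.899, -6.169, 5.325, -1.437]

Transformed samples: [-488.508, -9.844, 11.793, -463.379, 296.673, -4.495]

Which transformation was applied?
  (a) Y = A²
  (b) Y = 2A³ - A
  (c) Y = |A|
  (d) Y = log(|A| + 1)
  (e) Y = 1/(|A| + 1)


Checking option (b) Y = 2A³ - A:
  A = -6.278 -> Y = -488.508 ✓
  A = -1.799 -> Y = -9.844 ✓
  A = 1.899 -> Y = 11.793 ✓
All samples match this transformation.

(b) 2A³ - A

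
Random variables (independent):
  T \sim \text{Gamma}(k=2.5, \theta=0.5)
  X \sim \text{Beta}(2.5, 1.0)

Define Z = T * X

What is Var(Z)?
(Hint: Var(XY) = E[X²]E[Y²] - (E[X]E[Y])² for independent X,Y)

Var(XY) = E[X²]E[Y²] - (E[X]E[Y])²
E[T] = 1.25, Var(T) = 0.625
E[X] = 0.71428571, Var(X) = 0.045351474
E[T²] = 0.625 + 1.25² = 2.1875
E[X²] = 0.045351474 + 0.71428571² = 0.55555556
Var(Z) = 2.1875*0.55555556 - (1.25*0.71428571)²
= 1.2152778 - 0.79719388 = 0.4180839

0.4180839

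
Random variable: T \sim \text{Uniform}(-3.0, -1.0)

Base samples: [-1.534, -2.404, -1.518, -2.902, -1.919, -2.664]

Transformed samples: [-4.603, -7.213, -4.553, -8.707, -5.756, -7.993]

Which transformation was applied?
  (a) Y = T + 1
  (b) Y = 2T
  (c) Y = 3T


Checking option (c) Y = 3T:
  T = -1.534 -> Y = -4.603 ✓
  T = -2.404 -> Y = -7.213 ✓
  T = -1.518 -> Y = -4.553 ✓
All samples match this transformation.

(c) 3T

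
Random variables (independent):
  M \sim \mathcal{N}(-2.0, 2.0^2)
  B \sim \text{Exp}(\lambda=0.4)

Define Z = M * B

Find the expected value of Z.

For independent RVs: E[XY] = E[X]*E[Y]
E[M] = -2
E[B] = 2.5
E[Z] = -2 * 2.5 = -5

-5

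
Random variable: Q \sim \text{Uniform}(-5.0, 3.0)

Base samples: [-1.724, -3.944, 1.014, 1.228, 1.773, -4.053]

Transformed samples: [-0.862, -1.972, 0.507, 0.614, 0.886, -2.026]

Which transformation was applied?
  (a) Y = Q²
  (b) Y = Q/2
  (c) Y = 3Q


Checking option (b) Y = Q/2:
  Q = -1.724 -> Y = -0.862 ✓
  Q = -3.944 -> Y = -1.972 ✓
  Q = 1.014 -> Y = 0.507 ✓
All samples match this transformation.

(b) Q/2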